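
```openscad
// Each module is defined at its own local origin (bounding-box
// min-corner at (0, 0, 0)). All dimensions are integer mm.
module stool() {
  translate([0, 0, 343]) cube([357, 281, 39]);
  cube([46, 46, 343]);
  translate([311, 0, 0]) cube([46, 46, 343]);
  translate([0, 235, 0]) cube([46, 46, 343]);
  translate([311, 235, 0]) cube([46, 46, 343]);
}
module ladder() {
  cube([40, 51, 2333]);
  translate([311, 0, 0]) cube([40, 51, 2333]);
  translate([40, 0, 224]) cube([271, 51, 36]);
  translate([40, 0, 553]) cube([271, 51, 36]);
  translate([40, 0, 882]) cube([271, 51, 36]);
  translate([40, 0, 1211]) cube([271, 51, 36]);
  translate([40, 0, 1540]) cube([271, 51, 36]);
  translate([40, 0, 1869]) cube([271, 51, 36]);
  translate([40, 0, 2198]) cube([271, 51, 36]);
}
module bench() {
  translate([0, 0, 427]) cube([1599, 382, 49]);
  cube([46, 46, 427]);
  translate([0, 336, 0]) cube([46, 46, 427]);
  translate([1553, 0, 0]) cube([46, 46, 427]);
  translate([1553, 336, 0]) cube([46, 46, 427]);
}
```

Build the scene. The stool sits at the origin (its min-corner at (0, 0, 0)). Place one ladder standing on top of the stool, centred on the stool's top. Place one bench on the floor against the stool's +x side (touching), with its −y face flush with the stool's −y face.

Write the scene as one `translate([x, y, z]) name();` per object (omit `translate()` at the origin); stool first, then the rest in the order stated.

stool();
translate([3, 115, 382]) ladder();
translate([357, 0, 0]) bench();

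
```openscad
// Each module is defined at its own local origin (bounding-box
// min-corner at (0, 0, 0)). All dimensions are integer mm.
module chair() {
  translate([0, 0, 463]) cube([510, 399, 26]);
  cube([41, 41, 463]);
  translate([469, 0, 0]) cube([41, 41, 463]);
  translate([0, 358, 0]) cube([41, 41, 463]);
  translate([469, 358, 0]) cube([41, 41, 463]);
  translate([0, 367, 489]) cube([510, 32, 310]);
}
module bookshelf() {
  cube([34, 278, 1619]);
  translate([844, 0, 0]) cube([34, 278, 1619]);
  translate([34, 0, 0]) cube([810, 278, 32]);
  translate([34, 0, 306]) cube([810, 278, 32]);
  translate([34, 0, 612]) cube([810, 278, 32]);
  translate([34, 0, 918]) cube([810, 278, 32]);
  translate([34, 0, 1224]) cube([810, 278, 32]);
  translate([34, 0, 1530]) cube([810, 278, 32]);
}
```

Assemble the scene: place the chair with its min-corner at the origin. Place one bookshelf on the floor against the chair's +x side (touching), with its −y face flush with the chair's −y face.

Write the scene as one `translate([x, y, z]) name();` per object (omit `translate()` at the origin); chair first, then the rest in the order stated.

chair();
translate([510, 0, 0]) bookshelf();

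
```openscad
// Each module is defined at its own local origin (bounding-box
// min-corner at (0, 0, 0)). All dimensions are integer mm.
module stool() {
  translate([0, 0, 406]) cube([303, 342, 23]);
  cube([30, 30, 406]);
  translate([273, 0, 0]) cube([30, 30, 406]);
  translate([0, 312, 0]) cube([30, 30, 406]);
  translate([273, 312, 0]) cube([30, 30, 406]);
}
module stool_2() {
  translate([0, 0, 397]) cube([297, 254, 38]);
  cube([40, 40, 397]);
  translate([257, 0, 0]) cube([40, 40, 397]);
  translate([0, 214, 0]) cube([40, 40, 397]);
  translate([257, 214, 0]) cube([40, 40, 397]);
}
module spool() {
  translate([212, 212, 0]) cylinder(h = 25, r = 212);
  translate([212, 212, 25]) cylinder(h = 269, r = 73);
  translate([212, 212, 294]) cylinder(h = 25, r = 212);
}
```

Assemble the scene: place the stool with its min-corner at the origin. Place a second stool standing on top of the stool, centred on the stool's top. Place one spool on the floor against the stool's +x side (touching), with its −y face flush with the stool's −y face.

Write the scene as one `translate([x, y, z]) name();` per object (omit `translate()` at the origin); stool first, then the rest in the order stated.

stool();
translate([3, 44, 429]) stool_2();
translate([303, 0, 0]) spool();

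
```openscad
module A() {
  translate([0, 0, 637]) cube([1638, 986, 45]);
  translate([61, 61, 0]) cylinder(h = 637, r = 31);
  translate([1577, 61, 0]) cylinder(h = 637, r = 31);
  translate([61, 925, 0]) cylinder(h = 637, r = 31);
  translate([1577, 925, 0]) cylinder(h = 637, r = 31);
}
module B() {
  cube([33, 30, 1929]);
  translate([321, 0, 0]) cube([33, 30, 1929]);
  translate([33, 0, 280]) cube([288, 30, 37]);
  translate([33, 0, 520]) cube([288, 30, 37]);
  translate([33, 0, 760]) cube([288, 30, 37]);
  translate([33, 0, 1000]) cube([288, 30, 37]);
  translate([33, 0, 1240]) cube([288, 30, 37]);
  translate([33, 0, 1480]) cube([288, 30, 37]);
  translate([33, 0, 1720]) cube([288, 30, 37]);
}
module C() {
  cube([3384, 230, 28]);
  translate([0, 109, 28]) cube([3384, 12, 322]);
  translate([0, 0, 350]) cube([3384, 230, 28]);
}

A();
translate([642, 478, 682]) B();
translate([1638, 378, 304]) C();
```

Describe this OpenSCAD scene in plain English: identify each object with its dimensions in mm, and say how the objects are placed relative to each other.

A is a table: top 1638 mm (x) × 986 mm (y), 45 mm thick, upper face at z = 682 mm, on four round legs of 62 mm diameter, each leg's bounding box inset 30 mm from the nearest pair of top edges, running from z = 0 to the bottom of the top.

B is a wooden ladder with two side rails of 33×30 mm section and 1929 mm height, set 354 mm apart overall. Between them run 7 rectangular rungs (30 mm deep, 37 mm thick), front faces flush with the rails' −y face. The bottom of the first rung is 280 mm above the floor and each subsequent rung is 240 mm higher than the one below.

C is an I-beam lying along x, 3384 mm long. Overall section height 378 mm. Two flanges 230 mm wide (y) and 28 mm thick, one on the floor and one at the top; a web 12 mm thick runs between them, centred on the flange width.

The ladder is on top of the table, centred. The I-beam is beside the table with their tops flush at z = 682.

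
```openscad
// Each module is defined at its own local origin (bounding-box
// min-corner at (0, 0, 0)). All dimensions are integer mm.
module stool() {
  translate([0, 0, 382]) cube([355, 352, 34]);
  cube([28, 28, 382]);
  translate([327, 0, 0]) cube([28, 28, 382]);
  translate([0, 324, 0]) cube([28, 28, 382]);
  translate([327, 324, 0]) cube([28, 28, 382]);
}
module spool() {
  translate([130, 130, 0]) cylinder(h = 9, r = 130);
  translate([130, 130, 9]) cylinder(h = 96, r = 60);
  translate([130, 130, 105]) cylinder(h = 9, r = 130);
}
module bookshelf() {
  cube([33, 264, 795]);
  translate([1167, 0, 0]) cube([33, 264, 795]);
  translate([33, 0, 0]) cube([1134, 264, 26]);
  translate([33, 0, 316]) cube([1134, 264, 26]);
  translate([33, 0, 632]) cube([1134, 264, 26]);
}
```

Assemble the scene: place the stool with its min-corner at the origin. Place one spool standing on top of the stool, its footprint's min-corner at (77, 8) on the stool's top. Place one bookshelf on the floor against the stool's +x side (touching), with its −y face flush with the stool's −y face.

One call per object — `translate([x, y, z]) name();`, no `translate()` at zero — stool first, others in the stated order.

stool();
translate([77, 8, 416]) spool();
translate([355, 0, 0]) bookshelf();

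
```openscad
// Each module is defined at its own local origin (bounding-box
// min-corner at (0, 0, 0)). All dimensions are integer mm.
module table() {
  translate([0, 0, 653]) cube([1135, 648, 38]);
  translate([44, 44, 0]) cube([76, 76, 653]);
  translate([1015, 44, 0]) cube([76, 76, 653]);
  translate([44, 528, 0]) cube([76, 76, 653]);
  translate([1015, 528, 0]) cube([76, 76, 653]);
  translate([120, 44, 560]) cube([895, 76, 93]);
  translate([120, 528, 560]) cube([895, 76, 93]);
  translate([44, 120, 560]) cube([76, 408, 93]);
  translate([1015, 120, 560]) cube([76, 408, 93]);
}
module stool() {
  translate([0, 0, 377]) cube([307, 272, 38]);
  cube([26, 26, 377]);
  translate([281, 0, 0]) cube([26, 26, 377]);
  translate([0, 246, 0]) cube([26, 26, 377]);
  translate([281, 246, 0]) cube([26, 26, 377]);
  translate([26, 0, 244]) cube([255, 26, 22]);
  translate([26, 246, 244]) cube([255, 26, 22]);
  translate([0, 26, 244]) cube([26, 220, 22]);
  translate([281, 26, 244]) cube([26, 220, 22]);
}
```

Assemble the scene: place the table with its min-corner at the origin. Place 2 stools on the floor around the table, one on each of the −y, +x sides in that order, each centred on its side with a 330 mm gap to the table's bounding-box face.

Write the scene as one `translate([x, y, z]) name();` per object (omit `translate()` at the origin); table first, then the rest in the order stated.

table();
translate([414, -602, 0]) stool();
translate([1465, 188, 0]) stool();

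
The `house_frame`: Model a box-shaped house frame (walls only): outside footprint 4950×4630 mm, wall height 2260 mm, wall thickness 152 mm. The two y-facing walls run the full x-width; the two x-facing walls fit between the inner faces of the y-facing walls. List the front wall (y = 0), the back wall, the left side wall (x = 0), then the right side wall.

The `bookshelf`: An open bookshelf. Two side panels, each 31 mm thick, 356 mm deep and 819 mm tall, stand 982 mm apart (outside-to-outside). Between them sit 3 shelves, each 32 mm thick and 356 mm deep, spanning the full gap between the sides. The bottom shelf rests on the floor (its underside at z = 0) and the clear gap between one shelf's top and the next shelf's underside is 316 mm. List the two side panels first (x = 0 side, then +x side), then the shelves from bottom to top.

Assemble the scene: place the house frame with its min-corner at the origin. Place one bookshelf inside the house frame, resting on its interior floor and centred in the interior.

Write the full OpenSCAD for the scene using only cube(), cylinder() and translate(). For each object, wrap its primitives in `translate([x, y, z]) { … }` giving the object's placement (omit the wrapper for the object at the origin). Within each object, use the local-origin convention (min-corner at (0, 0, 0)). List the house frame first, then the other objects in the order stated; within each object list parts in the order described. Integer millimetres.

cube([4950, 152, 2260]);
translate([0, 4478, 0]) cube([4950, 152, 2260]);
translate([0, 152, 0]) cube([152, 4326, 2260]);
translate([4798, 152, 0]) cube([152, 4326, 2260]);
translate([1984, 2137, 0]) {
  cube([31, 356, 819]);
  translate([951, 0, 0]) cube([31, 356, 819]);
  translate([31, 0, 0]) cube([920, 356, 32]);
  translate([31, 0, 348]) cube([920, 356, 32]);
  translate([31, 0, 696]) cube([920, 356, 32]);
}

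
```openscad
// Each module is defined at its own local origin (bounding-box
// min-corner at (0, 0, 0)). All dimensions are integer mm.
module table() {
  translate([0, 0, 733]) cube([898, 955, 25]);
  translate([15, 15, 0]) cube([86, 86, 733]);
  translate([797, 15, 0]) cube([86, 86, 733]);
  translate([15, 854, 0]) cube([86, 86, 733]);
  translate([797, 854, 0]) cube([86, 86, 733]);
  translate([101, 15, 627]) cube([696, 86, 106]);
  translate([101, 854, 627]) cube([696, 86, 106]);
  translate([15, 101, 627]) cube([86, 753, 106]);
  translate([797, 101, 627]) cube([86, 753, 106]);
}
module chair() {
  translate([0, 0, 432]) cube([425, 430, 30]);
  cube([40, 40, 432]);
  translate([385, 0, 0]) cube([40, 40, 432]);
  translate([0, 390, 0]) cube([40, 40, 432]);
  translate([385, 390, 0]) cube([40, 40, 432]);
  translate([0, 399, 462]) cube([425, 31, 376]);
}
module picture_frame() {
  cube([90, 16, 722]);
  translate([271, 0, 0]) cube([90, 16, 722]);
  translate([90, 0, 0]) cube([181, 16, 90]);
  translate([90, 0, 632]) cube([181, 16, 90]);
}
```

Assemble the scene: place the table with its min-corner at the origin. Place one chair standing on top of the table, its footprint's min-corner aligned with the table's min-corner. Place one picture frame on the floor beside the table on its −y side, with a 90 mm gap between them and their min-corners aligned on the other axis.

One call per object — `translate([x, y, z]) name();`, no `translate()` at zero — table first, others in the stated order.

table();
translate([0, 0, 758]) chair();
translate([0, -106, 0]) picture_frame();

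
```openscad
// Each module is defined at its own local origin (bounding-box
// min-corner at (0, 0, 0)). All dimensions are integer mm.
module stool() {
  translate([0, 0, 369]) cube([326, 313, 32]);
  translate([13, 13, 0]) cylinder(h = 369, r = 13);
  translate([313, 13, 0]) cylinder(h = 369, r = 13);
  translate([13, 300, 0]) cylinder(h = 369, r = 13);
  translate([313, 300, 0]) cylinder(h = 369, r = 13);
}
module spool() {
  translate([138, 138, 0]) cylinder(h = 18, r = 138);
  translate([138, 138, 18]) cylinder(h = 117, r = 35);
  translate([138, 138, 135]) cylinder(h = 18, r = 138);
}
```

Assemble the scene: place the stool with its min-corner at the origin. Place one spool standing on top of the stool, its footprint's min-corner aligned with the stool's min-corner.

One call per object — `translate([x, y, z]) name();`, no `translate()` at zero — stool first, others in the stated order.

stool();
translate([0, 0, 401]) spool();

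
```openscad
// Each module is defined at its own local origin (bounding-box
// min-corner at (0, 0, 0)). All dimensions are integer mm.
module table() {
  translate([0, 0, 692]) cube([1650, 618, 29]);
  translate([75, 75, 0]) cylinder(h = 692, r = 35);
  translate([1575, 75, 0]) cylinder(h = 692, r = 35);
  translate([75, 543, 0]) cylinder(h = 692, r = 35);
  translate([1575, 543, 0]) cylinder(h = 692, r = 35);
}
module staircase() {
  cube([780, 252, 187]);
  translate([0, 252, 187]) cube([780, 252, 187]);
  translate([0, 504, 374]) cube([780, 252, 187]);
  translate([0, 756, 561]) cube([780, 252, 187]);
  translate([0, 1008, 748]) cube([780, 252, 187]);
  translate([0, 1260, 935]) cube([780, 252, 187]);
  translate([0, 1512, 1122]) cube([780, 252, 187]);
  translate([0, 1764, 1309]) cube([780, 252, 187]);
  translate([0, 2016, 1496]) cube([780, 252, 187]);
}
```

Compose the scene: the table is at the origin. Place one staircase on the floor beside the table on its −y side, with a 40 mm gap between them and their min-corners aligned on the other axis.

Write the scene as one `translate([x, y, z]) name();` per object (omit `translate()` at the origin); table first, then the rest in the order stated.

table();
translate([0, -2308, 0]) staircase();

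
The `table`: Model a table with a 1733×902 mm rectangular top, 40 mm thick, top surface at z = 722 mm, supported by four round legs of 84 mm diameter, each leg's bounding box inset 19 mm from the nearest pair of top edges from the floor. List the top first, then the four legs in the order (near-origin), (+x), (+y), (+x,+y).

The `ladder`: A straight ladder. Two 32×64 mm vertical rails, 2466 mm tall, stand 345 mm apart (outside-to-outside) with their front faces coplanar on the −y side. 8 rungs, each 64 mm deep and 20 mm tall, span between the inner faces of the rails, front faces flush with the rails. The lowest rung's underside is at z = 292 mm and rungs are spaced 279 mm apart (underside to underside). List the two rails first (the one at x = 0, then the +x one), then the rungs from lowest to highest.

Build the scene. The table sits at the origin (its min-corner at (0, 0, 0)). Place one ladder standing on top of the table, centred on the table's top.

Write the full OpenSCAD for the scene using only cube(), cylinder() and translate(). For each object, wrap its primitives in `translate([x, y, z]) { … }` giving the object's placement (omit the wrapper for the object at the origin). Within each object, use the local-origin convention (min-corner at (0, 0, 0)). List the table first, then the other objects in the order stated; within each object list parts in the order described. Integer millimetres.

translate([0, 0, 682]) cube([1733, 902, 40]);
translate([61, 61, 0]) cylinder(h = 682, r = 42);
translate([1672, 61, 0]) cylinder(h = 682, r = 42);
translate([61, 841, 0]) cylinder(h = 682, r = 42);
translate([1672, 841, 0]) cylinder(h = 682, r = 42);
translate([694, 419, 722]) {
  cube([32, 64, 2466]);
  translate([313, 0, 0]) cube([32, 64, 2466]);
  translate([32, 0, 292]) cube([281, 64, 20]);
  translate([32, 0, 571]) cube([281, 64, 20]);
  translate([32, 0, 850]) cube([281, 64, 20]);
  translate([32, 0, 1129]) cube([281, 64, 20]);
  translate([32, 0, 1408]) cube([281, 64, 20]);
  translate([32, 0, 1687]) cube([281, 64, 20]);
  translate([32, 0, 1966]) cube([281, 64, 20]);
  translate([32, 0, 2245]) cube([281, 64, 20]);
}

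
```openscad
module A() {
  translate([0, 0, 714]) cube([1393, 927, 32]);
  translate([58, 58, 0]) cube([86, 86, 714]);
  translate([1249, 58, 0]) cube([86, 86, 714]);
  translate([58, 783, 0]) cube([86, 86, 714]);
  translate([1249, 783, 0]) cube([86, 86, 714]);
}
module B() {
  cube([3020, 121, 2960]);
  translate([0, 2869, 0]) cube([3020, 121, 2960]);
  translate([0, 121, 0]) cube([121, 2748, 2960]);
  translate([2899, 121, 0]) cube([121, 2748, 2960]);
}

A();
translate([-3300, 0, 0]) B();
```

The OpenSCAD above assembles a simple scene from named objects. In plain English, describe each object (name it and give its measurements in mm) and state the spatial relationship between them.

A is a table with a 1393×927 mm rectangular top, 32 mm thick, top surface at z = 746 mm, supported by four 86×86 mm square legs, each inset 58 mm from the nearest pair of top edges, running from the floor.

B is a box-shaped house frame (walls only): outside footprint 3020×2990 mm, wall height 2960 mm, wall thickness 121 mm. The two y-facing walls run the full x-width; the two x-facing walls fit between the inner faces of the y-facing walls.

The house frame is on the floor beside the table on its −x side.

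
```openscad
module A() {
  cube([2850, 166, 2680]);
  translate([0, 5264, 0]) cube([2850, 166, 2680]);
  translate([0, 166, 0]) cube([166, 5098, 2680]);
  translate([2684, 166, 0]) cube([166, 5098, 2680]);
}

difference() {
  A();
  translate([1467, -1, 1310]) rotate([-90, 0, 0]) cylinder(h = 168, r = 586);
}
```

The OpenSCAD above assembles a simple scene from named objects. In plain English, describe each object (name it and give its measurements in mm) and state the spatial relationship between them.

A is the wall frame of a small rectangular building: four walls, each 2680 mm tall and 166 mm thick, enclosing a footprint 2850 mm (x) by 5430 mm (y) outside-to-outside, with no floor or roof. The front and back walls (the −y and +y sides) span the full width; the two side walls fit between them.

The house frame has a circular hole of radius 586 mm through its front wall, centred at (x = 1467, z = 1310).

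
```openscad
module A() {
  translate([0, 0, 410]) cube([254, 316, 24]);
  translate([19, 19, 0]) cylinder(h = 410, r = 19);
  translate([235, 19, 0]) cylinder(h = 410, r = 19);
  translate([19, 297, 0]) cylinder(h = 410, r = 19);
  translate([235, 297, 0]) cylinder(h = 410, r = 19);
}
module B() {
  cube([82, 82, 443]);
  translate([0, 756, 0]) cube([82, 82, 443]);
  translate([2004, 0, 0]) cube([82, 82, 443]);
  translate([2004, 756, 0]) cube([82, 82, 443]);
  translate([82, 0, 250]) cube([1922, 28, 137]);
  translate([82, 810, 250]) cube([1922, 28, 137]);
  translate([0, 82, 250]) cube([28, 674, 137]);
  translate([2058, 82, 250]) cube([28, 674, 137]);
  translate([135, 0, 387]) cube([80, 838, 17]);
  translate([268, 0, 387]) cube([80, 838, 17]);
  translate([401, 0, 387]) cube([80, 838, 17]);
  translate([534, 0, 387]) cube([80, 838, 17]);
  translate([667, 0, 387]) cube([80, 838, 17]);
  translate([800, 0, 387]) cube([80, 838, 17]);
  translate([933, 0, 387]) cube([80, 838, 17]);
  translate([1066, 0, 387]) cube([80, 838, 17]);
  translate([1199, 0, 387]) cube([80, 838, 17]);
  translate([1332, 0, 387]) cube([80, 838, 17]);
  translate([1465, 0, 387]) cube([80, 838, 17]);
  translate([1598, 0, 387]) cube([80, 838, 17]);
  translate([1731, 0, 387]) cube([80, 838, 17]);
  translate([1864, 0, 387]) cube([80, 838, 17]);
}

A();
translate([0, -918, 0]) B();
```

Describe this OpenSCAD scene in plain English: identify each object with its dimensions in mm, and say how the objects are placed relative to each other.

A is a four-legged stool. The seat is a 254×316×24 mm slab whose top surface is at z = 434 mm; four round legs, each 38 mm in diameter, run from the floor (z = 0) to the underside of the seat, each leg's axis is inset half a diameter from the nearest pair of seat edges (so the leg's bounding box is flush with the corner).

B is a bed frame 2086 mm long (x) by 838 mm wide (y). Four 82×82 mm corner posts, 443 mm tall, at the corners of the footprint. Four rails of 28 mm thickness and 137 mm height run between adjacent posts with their undersides at z = 250 mm, their outer faces flush with the outside of the frame (the two x-running rails run between the posts' inner faces; the two y-running rails run between the posts' inner faces). 14 slats, each 80 mm wide (x) and 17 mm thick, lie across the top of the two x-running rails, running the full 838 mm width of the frame in y; the slats are evenly spaced along x between the inner faces of the end posts with equal gaps (rounded down to the nearest mm) at the −x end and between each pair — any rounding remainder accumulates at the +x end.

The bed frame is on the floor beside the stool on its −y side.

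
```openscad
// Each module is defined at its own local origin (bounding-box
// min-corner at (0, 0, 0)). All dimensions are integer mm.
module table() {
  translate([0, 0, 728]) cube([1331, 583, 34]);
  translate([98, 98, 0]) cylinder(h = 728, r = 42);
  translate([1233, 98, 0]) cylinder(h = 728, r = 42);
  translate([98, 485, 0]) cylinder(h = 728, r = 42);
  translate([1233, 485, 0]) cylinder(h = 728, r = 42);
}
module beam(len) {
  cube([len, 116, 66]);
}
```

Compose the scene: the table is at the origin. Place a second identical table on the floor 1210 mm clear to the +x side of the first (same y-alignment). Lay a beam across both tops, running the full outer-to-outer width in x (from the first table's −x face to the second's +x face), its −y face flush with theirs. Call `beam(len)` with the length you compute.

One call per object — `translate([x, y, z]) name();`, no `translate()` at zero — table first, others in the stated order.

table();
translate([2541, 0, 0]) table();
translate([0, 0, 762]) beam(3872);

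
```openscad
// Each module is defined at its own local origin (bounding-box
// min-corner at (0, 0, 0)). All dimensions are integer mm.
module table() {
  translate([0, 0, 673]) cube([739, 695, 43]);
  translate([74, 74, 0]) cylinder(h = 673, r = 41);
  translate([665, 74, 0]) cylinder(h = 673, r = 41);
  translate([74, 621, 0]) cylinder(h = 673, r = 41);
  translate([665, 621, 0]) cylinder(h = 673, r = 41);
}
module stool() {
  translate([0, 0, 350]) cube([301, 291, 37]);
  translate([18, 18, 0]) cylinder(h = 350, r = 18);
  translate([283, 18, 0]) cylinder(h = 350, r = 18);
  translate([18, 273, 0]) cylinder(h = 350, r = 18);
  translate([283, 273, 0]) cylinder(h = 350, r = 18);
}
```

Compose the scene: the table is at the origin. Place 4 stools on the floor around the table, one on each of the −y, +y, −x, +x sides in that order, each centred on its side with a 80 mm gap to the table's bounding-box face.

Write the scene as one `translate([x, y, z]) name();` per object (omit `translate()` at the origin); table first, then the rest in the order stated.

table();
translate([219, -371, 0]) stool();
translate([219, 775, 0]) stool();
translate([-381, 202, 0]) stool();
translate([819, 202, 0]) stool();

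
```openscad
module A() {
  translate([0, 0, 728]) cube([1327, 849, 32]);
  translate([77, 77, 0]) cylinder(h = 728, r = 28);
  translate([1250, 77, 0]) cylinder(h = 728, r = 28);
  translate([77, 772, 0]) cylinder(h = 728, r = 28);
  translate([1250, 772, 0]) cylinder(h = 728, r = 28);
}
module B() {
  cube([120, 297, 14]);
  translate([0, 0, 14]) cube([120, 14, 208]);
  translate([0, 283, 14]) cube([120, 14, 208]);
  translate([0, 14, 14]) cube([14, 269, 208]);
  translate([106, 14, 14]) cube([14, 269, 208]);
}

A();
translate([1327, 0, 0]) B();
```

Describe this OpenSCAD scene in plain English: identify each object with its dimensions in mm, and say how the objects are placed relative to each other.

A is a table: top 1327 mm (x) × 849 mm (y), 32 mm thick, upper face at z = 760 mm, on four round legs of 56 mm diameter, each leg's bounding box inset 49 mm from the nearest pair of top edges, running from z = 0 to the bottom of the top.

B is an open-topped rectangular box: outside dimensions 120×297×222 mm, with a uniform wall and base thickness of 14 mm. The base is a full 120×297 slab on the floor; four walls sit on top of the base. The front and back walls (the −y and +y sides) span the full width; the two side walls fit between them.

The open box is against the table's +x side, with their −y faces flush.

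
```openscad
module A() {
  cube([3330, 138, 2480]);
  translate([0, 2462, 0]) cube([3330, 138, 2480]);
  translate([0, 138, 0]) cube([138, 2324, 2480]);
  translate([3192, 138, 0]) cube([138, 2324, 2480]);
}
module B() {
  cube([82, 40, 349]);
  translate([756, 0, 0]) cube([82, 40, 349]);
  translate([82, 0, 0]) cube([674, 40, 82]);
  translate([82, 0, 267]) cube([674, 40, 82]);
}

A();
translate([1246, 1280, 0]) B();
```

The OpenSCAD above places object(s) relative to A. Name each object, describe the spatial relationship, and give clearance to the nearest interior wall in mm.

Clearances: x = 1108, y = 1142; minimum 1108 mm.

A is a house frame. B is a picture frame. The picture frame sits inside the house frame, centred. The clearance to the nearest interior wall is 1108 mm.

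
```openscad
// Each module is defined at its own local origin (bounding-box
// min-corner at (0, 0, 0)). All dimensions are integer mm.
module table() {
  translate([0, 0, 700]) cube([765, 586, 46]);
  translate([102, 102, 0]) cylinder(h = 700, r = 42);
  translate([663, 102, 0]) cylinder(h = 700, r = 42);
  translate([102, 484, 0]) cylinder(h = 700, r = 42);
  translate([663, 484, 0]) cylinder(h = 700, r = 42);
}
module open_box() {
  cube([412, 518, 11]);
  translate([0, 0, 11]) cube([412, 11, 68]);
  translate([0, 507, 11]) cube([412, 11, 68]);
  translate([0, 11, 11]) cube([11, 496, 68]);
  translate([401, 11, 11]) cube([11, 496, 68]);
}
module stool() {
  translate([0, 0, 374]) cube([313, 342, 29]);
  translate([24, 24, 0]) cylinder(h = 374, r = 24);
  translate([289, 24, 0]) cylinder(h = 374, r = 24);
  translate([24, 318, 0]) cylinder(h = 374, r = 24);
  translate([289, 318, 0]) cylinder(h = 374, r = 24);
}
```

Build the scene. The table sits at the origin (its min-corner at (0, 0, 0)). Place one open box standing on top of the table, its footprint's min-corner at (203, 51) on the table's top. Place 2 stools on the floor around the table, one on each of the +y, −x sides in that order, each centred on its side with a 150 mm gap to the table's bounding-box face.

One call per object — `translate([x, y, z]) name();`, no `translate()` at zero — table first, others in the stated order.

table();
translate([203, 51, 746]) open_box();
translate([226, 736, 0]) stool();
translate([-463, 122, 0]) stool();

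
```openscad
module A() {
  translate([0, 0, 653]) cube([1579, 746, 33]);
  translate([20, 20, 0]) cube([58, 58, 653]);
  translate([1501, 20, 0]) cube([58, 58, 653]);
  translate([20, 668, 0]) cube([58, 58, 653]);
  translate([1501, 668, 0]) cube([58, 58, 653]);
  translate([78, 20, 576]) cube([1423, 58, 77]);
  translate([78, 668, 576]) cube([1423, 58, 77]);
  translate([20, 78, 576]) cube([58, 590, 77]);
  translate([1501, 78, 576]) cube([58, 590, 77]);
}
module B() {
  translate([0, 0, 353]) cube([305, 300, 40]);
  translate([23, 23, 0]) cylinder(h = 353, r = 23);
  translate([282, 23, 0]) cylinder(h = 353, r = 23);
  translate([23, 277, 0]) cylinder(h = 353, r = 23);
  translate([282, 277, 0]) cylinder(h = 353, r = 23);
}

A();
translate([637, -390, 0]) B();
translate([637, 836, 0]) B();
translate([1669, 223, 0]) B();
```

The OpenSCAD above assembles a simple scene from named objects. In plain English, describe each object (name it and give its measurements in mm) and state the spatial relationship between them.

A is a table with a 1579×746 mm rectangular top, 33 mm thick, top surface at z = 686 mm, supported by four 58×58 mm square legs, each inset 20 mm from the nearest pair of top edges, running from the floor. Four apron rails, 58 mm thick and 77 mm tall, run between adjacent legs with their top edges flush with the underside of the top and their outer faces flush with the legs' outer faces.

B is a four-legged stool. The seat is 305×300 mm, 40 mm thick, top at z = 393 mm. It stands on four round legs, each 46 mm in diameter, from z = 0 to the seat underside, each leg's axis is inset half a diameter from the nearest pair of seat edges (so the leg's bounding box is flush with the corner).

Three stools sit around the table at the −y, +y, +x sides.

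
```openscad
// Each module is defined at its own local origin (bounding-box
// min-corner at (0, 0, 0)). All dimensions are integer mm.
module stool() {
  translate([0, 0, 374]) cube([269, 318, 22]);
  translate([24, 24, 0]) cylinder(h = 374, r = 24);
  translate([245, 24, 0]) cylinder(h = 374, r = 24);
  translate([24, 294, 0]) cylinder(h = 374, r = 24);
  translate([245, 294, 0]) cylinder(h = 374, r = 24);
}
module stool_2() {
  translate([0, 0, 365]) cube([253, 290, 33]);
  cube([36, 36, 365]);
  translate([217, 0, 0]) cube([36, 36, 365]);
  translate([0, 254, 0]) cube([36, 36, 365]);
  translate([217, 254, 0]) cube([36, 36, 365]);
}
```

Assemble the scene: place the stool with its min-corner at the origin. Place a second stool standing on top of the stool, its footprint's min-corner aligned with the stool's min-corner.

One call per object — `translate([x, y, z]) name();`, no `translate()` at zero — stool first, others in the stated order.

stool();
translate([0, 0, 396]) stool_2();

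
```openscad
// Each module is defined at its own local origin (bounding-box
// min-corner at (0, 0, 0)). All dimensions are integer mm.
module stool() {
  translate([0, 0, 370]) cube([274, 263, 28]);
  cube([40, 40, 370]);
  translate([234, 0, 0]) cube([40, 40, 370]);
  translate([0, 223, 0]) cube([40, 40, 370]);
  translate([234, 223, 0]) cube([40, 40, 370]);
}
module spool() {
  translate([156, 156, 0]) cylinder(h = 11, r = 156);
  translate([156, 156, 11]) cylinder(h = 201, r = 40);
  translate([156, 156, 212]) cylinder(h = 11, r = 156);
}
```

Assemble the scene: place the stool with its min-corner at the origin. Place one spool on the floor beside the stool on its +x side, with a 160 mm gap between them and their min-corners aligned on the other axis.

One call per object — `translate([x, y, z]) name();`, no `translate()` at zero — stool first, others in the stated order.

stool();
translate([434, 0, 0]) spool();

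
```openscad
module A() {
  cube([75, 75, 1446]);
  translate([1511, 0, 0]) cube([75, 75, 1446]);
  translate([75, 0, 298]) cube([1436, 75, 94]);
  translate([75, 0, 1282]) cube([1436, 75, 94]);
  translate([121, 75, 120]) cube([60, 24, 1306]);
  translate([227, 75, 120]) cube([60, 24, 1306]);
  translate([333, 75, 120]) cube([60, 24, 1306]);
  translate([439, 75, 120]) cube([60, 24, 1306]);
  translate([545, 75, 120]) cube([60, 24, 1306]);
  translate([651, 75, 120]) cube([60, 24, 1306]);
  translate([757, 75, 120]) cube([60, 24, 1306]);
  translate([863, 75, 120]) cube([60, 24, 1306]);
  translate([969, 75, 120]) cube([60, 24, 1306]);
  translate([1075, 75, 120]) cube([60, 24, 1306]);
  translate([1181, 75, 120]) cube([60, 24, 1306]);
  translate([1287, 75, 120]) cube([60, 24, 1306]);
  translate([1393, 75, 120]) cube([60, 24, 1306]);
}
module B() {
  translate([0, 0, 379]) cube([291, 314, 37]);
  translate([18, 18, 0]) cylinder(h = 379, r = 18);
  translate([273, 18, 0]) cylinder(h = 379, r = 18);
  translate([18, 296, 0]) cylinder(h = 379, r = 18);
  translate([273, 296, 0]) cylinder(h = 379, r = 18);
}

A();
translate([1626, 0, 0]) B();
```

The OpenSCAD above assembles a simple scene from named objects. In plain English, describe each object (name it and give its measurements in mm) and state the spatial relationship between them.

A is a fence section. Two 75×75 mm posts, 1446 mm tall, stand on the floor with a clear span of 1436 mm between their inner faces. Two horizontal rails of 75×94 mm section span the gap between the posts with their undersides at z = 298 mm and z = 1282 mm, flush with the posts' −y face. 13 pickets, each 60 mm wide, 24 mm thick and 1306 mm tall, are fixed to the +y face of the rails with their bottoms at z = 120 mm, evenly spaced across the span with equal gaps (rounded down to the nearest mm) at the −x end and between each pair — any rounding remainder accumulates at the +x end.

B is a simple wooden stool: a rectangular seat 291 mm (x) by 314 mm (y), 37 mm thick, top face at z = 416 mm, on four round legs, each 36 mm in diameter. The legs rest on z = 0, each leg's axis is inset half a diameter from the nearest pair of seat edges (so the leg's bounding box is flush with the corner).

The stool is on the floor beside the fence section on its +x side.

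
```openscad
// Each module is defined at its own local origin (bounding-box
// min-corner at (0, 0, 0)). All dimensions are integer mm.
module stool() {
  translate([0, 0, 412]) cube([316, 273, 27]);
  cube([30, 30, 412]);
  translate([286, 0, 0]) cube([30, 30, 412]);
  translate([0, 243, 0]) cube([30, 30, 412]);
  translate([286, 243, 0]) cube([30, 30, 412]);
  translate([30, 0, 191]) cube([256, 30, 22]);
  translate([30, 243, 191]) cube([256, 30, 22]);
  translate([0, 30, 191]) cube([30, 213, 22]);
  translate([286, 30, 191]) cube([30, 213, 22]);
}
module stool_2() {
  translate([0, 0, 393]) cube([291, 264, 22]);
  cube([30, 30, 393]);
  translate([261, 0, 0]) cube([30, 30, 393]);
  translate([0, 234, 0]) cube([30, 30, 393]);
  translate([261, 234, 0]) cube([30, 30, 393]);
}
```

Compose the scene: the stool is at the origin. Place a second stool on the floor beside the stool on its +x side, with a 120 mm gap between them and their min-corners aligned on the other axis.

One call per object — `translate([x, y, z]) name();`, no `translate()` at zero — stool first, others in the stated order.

stool();
translate([436, 0, 0]) stool_2();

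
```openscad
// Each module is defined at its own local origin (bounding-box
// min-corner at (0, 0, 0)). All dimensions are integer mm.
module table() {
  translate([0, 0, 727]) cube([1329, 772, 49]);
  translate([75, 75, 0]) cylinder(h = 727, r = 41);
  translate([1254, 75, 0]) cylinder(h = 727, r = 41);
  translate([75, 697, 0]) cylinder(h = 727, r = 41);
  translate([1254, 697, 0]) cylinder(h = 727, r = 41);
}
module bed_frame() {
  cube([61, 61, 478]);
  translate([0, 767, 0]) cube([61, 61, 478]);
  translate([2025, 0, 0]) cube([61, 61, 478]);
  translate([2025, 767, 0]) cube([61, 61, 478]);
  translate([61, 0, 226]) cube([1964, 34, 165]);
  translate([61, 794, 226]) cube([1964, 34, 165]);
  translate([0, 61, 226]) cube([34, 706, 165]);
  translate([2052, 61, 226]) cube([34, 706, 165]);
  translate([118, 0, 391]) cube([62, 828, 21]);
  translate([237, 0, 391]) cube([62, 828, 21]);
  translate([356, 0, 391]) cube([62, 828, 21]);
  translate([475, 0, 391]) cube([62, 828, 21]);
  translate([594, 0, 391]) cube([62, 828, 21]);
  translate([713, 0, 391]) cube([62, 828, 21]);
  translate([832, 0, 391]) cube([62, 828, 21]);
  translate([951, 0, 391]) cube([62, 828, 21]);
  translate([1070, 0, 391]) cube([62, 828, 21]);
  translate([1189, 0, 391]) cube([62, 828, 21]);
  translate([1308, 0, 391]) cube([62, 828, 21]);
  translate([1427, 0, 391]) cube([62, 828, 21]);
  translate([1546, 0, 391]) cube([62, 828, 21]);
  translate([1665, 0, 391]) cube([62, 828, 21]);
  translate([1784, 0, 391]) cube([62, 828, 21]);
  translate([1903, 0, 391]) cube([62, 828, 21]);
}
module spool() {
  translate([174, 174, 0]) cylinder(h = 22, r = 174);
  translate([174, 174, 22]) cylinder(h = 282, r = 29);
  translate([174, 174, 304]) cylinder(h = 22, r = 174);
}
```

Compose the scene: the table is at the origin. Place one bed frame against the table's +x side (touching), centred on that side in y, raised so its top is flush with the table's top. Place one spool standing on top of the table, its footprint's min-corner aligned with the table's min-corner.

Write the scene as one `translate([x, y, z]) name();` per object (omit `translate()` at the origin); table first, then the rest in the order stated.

table();
translate([1329, -28, 298]) bed_frame();
translate([0, 0, 776]) spool();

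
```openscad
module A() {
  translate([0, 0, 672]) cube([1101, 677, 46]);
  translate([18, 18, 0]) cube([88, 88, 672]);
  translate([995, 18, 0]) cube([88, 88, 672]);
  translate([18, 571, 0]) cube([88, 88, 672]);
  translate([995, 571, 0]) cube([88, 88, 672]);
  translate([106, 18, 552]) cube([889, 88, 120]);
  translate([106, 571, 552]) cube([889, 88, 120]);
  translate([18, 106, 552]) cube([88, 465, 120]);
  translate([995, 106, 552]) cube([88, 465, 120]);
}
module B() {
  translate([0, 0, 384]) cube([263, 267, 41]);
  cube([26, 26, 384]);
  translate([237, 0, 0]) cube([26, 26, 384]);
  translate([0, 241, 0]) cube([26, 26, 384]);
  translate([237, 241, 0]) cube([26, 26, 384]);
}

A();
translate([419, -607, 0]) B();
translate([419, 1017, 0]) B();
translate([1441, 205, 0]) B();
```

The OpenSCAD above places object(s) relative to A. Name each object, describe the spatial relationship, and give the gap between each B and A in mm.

A is a table. B is a stool. Three stools sit around the table at the −y, +y, +x sides. The gap between each stool and the table is 340 mm.

Each stool's nearest face is 340 mm from the table's bounding box.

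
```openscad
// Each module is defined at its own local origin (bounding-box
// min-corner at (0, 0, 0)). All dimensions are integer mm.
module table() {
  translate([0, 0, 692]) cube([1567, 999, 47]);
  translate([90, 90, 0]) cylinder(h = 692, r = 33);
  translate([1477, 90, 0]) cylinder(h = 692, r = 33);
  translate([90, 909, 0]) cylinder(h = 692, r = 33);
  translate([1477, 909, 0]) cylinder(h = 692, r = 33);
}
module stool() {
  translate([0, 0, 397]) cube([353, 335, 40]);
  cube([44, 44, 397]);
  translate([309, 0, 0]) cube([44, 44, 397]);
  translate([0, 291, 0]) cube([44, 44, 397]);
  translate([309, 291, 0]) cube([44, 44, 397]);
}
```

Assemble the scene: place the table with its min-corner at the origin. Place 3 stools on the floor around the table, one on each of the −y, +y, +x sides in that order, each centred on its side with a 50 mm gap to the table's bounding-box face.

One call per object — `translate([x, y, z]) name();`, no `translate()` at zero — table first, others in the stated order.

table();
translate([607, -385, 0]) stool();
translate([607, 1049, 0]) stool();
translate([1617, 332, 0]) stool();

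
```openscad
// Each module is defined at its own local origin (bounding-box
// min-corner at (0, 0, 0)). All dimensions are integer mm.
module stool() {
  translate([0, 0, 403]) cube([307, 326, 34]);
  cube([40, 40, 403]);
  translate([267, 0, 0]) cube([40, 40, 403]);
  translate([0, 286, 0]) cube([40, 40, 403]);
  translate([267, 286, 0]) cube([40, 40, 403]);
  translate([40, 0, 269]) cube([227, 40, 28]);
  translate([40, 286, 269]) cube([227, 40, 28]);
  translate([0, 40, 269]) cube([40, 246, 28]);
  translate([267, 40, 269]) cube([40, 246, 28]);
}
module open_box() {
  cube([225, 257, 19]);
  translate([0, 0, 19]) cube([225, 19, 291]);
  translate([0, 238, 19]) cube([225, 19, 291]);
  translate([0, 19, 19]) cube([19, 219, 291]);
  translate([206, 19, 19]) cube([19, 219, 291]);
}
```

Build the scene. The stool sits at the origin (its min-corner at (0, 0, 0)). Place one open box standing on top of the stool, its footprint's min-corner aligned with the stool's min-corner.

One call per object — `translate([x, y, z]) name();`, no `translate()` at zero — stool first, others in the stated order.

stool();
translate([0, 0, 437]) open_box();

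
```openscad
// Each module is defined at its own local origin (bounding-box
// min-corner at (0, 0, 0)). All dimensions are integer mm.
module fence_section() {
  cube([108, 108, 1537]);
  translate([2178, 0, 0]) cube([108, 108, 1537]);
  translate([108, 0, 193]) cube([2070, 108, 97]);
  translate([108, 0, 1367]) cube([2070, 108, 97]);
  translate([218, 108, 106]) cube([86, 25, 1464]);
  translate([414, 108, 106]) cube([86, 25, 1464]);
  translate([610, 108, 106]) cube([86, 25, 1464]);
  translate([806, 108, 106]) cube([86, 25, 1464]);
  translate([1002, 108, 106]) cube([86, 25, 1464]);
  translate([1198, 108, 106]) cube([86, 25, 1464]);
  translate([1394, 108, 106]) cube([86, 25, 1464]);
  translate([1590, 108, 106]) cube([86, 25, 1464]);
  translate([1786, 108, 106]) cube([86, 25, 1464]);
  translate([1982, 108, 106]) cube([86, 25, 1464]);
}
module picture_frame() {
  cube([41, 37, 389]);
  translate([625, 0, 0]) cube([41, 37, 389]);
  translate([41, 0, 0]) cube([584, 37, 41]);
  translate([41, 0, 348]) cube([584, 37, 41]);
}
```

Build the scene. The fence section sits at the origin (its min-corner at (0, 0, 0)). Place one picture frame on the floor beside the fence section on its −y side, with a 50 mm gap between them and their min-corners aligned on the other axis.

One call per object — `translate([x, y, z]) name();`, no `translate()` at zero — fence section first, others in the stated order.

fence_section();
translate([0, -87, 0]) picture_frame();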